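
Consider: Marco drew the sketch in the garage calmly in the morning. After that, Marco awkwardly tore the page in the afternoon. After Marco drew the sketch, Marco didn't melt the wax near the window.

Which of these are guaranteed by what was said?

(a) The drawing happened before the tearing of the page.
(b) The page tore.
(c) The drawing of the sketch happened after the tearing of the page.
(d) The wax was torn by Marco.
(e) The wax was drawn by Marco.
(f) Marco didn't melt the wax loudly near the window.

(a), (b), (f)

(a) Entailed — the narrative places the drawing before the tearing.
(b) Entailed — 'Marco tore the page' is causative; it entails the inchoative 'the page tore'.
(c) Not entailed — the narrative places the drawing before the tearing, not after.
(d) Not entailed — Marco tore the page, not the wax; the wax belongs to the melting event.
(e) Not entailed — Marco drew the sketch, not the wax; the wax belongs to the melting event.
(f) Entailed — under negation, adding a further restriction is entailed: if no such melting event occurred, none occurred loudly either.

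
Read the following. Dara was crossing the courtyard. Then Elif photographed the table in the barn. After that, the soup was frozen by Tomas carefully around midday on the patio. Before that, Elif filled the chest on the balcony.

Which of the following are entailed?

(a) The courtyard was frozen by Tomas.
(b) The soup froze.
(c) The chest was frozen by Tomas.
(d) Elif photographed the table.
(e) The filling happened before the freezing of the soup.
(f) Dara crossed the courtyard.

(a) Not entailed — Tomas froze the soup, not the courtyard; the courtyard belongs to the crossing event.
(b) Entailed — 'Tomas froze the soup' is causative; it entails the inchoative 'the soup froze'.
(c) Not entailed — Tomas froze the soup, not the chest; the chest belongs to the filling event.
(d) Entailed — dropping 'in the barn' leaves a sub-description the original still satisfies.
(e) Entailed — the narrative places the filling before the freezing.
(f) Not entailed — 'was crossing' is progressive on an accomplishment; it does not entail the completed 'crossed'.

(b), (d), (e)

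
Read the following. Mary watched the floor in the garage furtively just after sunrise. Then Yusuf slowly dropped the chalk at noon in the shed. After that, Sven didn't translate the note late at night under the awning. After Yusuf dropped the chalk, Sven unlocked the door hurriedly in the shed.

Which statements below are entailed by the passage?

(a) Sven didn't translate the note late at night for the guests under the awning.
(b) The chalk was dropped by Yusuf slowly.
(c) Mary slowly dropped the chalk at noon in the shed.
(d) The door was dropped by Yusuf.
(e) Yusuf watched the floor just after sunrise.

(a), (b)

(a) Entailed — under negation, adding a further restriction is entailed: if no such translating event occurred, none occurred for the guests either.
(b) Entailed — dropping 'at noon', 'in the shed' leaves a sub-description the original still satisfies.
(c) Not entailed — the passage has Yusuf dropping the chalk, not Mary.
(d) Not entailed — Yusuf dropped the chalk, not the door; the door belongs to the unlocking event.
(e) Not entailed — the passage has Mary watching the floor, not Yusuf.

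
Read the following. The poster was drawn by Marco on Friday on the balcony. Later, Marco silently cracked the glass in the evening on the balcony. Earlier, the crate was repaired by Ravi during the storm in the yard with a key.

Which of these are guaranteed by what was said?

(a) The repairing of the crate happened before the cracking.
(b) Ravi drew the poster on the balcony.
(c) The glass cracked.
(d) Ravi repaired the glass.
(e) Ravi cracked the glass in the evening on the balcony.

(a), (c)

(a) Entailed — the narrative places the repairing before the cracking.
(b) Not entailed — the passage has Marco drawing the poster, not Ravi.
(c) Entailed — 'Marco cracked the glass' is causative; it entails the inchoative 'the glass cracked'.
(d) Not entailed — Ravi repaired the crate, not the glass; the glass belongs to the cracking event.
(e) Not entailed — the passage has Marco cracking the glass, not Ravi.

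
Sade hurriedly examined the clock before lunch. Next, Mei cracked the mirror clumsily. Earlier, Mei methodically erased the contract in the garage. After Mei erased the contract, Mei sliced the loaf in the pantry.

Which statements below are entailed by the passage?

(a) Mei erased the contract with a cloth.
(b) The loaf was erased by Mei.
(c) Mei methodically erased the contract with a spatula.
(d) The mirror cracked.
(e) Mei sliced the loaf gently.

(a) Not entailed — 'with a cloth' adds information not in the original event.
(b) Not entailed — Mei erased the contract, not the loaf; the loaf belongs to the slicing event.
(c) Not entailed — 'with a spatula' adds information not in the original event.
(d) Entailed — 'Mei cracked the mirror' is causative; it entails the inchoative 'the mirror cracked'.
(e) Not entailed — 'gently' adds information not in the original event.

(d)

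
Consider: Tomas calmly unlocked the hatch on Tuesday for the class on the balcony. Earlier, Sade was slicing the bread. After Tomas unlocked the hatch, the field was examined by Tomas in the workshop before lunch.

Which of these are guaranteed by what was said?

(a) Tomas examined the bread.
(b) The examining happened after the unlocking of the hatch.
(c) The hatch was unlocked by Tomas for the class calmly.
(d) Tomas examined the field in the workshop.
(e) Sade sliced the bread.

(b), (c), (d)

(a) Not entailed — Tomas examined the field, not the bread; the bread belongs to the slicing event.
(b) Entailed — the narrative places the unlocking before the examining.
(c) Entailed — every conjunct here is already in the original unlocking event.
(d) Entailed — this follows by dropping conjuncts from the examining event's description.
(e) Not entailed — 'was slicing' is progressive on an accomplishment; it does not entail the completed 'sliced'.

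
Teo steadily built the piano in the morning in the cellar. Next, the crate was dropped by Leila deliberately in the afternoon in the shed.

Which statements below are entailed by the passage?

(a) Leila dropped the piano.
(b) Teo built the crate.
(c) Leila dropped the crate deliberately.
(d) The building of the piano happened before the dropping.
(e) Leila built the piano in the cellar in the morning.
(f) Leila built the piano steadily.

(c), (d)

(a) Not entailed — Leila dropped the crate, not the piano; the piano belongs to the building event.
(b) Not entailed — Teo built the piano, not the crate; the crate belongs to the dropping event.
(c) Entailed — dropping 'in the afternoon', 'in the shed' leaves a sub-description the original still satisfies.
(d) Entailed — the narrative places the building before the dropping.
(e) Not entailed — the passage has Teo building the piano, not Leila.
(f) Not entailed — the passage has Teo building the piano, not Leila.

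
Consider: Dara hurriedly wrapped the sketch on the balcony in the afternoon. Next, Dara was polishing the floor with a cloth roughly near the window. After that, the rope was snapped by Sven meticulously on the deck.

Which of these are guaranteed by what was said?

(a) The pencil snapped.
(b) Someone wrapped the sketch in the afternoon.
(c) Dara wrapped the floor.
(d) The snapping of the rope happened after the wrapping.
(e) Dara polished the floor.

(b), (d), (e)

(a) Not entailed — the rope is what snapped, not the pencil.
(b) Entailed — this follows by dropping conjuncts from the wrapping event's description.
(c) Not entailed — Dara wrapped the sketch, not the floor; the floor belongs to the polishing event.
(d) Entailed — the narrative places the wrapping before the snapping.
(e) Entailed — 'polish' is an activity; 'was polishing' entails that some polishing happened, so 'polished' holds.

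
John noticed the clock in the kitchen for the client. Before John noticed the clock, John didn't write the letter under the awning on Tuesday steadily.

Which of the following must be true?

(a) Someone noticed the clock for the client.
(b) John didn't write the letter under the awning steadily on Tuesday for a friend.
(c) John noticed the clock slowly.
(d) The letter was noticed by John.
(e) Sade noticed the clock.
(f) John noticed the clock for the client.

(a) Entailed — the original entails any weakening of itself; this just drops 'in the kitchen' and generalizes the agent.
(b) Entailed — under negation, adding a further restriction is entailed: if no such writing event occurred, none occurred for a friend either.
(c) Not entailed — 'slowly' adds information not in the original event.
(d) Not entailed — John noticed the clock, not the letter; the letter belongs to the writing event.
(e) Not entailed — the passage has John noticing the clock, not Sade.
(f) Entailed — every conjunct here is already in the original noticing event.

(a), (b), (f)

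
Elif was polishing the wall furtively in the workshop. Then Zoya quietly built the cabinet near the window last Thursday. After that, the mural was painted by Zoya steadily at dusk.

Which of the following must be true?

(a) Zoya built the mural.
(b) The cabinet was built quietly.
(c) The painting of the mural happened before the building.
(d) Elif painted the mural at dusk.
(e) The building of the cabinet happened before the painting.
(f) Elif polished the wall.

(a) Not entailed — Zoya built the cabinet, not the mural; the mural belongs to the painting event.
(b) Entailed — the original entails any weakening of itself; this just drops 'last Thursday', 'near the window' and generalizes the agent.
(c) Not entailed — the narrative places the building before the painting, not after.
(d) Not entailed — the passage has Zoya painting the mural, not Elif.
(e) Entailed — the narrative places the building before the painting.
(f) Entailed — 'polish' is an activity; 'was polishing' entails that some polishing happened, so 'polished' holds.

(b), (e), (f)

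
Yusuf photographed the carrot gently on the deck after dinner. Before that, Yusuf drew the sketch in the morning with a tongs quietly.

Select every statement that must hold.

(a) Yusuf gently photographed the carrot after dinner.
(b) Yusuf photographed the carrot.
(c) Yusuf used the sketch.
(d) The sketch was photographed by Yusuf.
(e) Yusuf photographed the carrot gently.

(a), (b), (e)

(a) Entailed — every conjunct here is already in the original photographing event.
(b) Entailed — every conjunct here is already in the original photographing event.
(c) Not entailed — the sketch is the patient, not an instrument — Yusuf used a tongs.
(d) Not entailed — Yusuf photographed the carrot, not the sketch; the sketch belongs to the drawing event.
(e) Entailed — every conjunct here is already in the original photographing event.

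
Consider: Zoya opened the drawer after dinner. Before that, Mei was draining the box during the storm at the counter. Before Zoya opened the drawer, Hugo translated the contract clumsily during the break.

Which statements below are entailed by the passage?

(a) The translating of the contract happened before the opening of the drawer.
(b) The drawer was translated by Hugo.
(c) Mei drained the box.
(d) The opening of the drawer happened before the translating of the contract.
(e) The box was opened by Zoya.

(a)

(a) Entailed — the narrative places the translating before the opening.
(b) Not entailed — Hugo translated the contract, not the drawer; the drawer belongs to the opening event.
(c) Not entailed — 'was draining' is progressive on an accomplishment; it does not entail the completed 'drained'.
(d) Not entailed — the narrative places the translating before the opening, not after.
(e) Not entailed — Zoya opened the drawer, not the box; the box belongs to the draining event.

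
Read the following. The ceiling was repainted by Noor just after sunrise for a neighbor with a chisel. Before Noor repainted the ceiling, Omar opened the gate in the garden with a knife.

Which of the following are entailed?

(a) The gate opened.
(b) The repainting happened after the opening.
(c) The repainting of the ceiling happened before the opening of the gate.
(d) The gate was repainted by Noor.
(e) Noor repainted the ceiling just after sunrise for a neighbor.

(a) Entailed — 'Omar opened the gate' is causative; it entails the inchoative 'the gate opened'.
(b) Entailed — the narrative places the opening before the repainting.
(c) Not entailed — the narrative places the opening before the repainting, not after.
(d) Not entailed — Noor repainted the ceiling, not the gate; the gate belongs to the opening event.
(e) Entailed — dropping 'with a chisel' leaves a sub-description the original still satisfies.

(a), (b), (e)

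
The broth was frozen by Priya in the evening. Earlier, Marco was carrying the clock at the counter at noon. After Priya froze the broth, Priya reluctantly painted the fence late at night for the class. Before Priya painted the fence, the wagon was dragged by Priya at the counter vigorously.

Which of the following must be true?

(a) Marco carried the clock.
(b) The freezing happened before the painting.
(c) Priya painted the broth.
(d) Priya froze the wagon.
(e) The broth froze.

(a) Entailed — 'carry' is an activity; 'was carrying' entails that some carrying happened, so 'carried' holds.
(b) Entailed — the narrative places the freezing before the painting.
(c) Not entailed — Priya painted the fence, not the broth; the broth belongs to the freezing event.
(d) Not entailed — Priya froze the broth, not the wagon; the wagon belongs to the dragging event.
(e) Entailed — 'Priya froze the broth' is causative; it entails the inchoative 'the broth froze'.

(a), (b), (e)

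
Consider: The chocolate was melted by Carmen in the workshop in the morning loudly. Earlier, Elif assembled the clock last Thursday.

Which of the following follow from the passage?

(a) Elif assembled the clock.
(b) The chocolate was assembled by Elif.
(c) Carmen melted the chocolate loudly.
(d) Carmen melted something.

(a), (c), (d)

(a) Entailed — dropping 'last Thursday' leaves a sub-description the original still satisfies.
(b) Not entailed — Elif assembled the clock, not the chocolate; the chocolate belongs to the melting event.
(c) Entailed — every conjunct here is already in the original melting event.
(d) Entailed — dropping 'in the morning', 'loudly', 'in the workshop' and generalizing the patient leaves a sub-description the original still satisfies.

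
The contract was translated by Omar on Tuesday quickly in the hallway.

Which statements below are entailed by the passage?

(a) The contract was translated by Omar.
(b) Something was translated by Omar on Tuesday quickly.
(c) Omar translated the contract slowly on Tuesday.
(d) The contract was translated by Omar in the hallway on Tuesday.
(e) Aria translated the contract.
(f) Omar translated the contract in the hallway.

(a), (b), (d), (f)

(a) Entailed — dropping 'on Tuesday', 'in the hallway', 'quickly' leaves a sub-description the original still satisfies.
(b) Entailed — the original entails any weakening of itself; this just drops 'in the hallway' and generalizes the patient.
(c) Not entailed — 'slowly' adds a manner not in (and inconsistent with) the original.
(d) Entailed — the original entails any weakening of itself; this just drops 'quickly'.
(e) Not entailed — the passage has Omar translating the contract, not Aria.
(f) Entailed — this follows by dropping conjuncts from the translating event's description.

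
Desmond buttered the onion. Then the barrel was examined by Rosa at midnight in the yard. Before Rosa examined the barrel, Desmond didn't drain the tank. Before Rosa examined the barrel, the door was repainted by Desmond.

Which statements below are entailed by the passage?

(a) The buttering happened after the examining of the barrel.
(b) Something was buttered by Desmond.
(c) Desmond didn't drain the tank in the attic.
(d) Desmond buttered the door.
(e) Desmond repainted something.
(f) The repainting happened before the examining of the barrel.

(b), (c), (e), (f)

(a) Not entailed — the narrative places the buttering before the examining, not after.
(b) Entailed — the original entails any weakening of itself; this just generalizes the patient.
(c) Entailed — under negation, adding a further restriction is entailed: if no such draining event occurred, none occurred in the attic either.
(d) Not entailed — Desmond buttered the onion, not the door; the door belongs to the repainting event.
(e) Entailed — the original entails any weakening of itself; this just generalizes the patient.
(f) Entailed — the narrative places the repainting before the examining.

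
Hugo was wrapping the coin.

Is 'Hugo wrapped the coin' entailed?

no

'was wrapping' is progressive; for an accomplishment like 'wrap the coin', it doesn't entail completion.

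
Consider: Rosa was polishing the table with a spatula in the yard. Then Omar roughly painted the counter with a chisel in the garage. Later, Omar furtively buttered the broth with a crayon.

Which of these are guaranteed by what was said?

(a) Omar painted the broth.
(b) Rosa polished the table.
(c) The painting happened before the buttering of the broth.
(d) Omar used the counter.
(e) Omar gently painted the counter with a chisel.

(b), (c)

(a) Not entailed — Omar painted the counter, not the broth; the broth belongs to the buttering event.
(b) Entailed — 'polish' is an activity; 'was polishing' entails that some polishing happened, so 'polished' holds.
(c) Entailed — the narrative places the painting before the buttering.
(d) Not entailed — the counter is the patient, not an instrument — Omar used a chisel.
(e) Not entailed — 'gently' adds a manner not in (and inconsistent with) the original.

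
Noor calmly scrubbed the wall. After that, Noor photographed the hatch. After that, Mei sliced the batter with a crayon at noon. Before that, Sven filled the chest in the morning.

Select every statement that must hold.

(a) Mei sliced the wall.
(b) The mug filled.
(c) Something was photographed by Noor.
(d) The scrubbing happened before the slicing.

(c), (d)

(a) Not entailed — Mei sliced the batter, not the wall; the wall belongs to the scrubbing event.
(b) Not entailed — the chest is what filled, not the mug.
(c) Entailed — every conjunct here is already in the original photographing event.
(d) Entailed — the narrative places the scrubbing before the slicing.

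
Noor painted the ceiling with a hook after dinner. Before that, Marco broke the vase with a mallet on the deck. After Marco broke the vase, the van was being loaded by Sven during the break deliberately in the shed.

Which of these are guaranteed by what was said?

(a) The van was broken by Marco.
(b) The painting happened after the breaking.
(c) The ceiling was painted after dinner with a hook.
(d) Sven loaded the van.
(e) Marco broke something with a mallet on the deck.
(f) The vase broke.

(b), (c), (e), (f)

(a) Not entailed — Marco broke the vase, not the van; the van belongs to the loading event.
(b) Entailed — the narrative places the breaking before the painting.
(c) Entailed — this follows by dropping conjuncts from the painting event's description.
(d) Not entailed — 'was loading' is progressive on an accomplishment; it does not entail the completed 'loaded'.
(e) Entailed — this follows by dropping conjuncts from the breaking event's description.
(f) Entailed — 'Marco broke the vase' is causative; it entails the inchoative 'the vase broke'.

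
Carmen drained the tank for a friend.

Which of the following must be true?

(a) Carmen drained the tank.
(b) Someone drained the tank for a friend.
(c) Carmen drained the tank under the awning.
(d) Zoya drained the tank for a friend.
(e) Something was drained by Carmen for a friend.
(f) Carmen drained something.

(a) Entailed — the original entails any weakening of itself; this just drops 'for a friend'.
(b) Entailed — this follows by dropping conjuncts from the draining event's description.
(c) Not entailed — 'under the awning' adds information not in the original event.
(d) Not entailed — the passage has Carmen draining the tank, not Zoya.
(e) Entailed — generalizing the patient leaves a sub-description the original still satisfies.
(f) Entailed — every conjunct here is already in the original draining event.

(a), (b), (e), (f)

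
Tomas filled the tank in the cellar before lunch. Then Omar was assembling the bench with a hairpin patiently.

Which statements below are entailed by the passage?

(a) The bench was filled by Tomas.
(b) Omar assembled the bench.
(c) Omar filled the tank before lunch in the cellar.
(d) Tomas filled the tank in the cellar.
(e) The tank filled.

(d), (e)

(a) Not entailed — Tomas filled the tank, not the bench; the bench belongs to the assembling event.
(b) Not entailed — 'was assembling' is progressive on an accomplishment; it does not entail the completed 'assembled'.
(c) Not entailed — the passage has Tomas filling the tank, not Omar.
(d) Entailed — dropping 'before lunch' leaves a sub-description the original still satisfies.
(e) Entailed — 'Tomas filled the tank' is causative; it entails the inchoative 'the tank filled'.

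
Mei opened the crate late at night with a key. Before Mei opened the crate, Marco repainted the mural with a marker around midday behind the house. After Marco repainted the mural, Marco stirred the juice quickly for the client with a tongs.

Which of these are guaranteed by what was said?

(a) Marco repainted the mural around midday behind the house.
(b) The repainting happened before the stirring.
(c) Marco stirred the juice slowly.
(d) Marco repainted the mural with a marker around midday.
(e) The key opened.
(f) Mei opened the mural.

(a), (b), (d)

(a) Entailed — the original entails any weakening of itself; this just drops 'with a marker'.
(b) Entailed — the narrative places the repainting before the stirring.
(c) Not entailed — 'slowly' adds a manner not in (and inconsistent with) the original.
(d) Entailed — dropping 'behind the house' leaves a sub-description the original still satisfies.
(e) Not entailed — the crate is what opened, not the key.
(f) Not entailed — Mei opened the crate, not the mural; the mural belongs to the repainting event.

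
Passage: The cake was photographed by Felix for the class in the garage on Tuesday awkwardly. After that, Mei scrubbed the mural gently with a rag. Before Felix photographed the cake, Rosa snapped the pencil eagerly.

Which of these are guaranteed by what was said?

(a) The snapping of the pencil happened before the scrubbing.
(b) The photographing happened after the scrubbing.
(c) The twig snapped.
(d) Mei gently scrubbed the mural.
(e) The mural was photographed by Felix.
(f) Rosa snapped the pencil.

(a) Entailed — the narrative places the snapping before the scrubbing.
(b) Not entailed — the narrative places the photographing before the scrubbing, not after.
(c) Not entailed — the pencil is what snapped, not the twig.
(d) Entailed — dropping 'with a rag' leaves a sub-description the original still satisfies.
(e) Not entailed — Felix photographed the cake, not the mural; the mural belongs to the scrubbing event.
(f) Entailed — this follows by dropping conjuncts from the snapping event's description.

(a), (d), (f)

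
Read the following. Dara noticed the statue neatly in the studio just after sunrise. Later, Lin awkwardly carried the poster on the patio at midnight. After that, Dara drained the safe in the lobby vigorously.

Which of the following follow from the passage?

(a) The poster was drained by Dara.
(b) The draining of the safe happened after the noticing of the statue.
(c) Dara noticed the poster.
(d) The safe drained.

(b), (d)

(a) Not entailed — Dara drained the safe, not the poster; the poster belongs to the carrying event.
(b) Entailed — the narrative places the noticing before the draining.
(c) Not entailed — Dara noticed the statue, not the poster; the poster belongs to the carrying event.
(d) Entailed — 'Dara drained the safe' is causative; it entails the inchoative 'the safe drained'.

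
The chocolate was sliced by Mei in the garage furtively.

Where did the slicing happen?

'in the garage' marks the location of the slicing event.

in the garage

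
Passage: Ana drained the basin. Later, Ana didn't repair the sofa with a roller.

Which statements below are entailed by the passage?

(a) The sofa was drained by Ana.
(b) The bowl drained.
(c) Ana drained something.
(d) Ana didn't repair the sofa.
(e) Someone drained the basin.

(a) Not entailed — Ana drained the basin, not the sofa; the sofa belongs to the repairing event.
(b) Not entailed — the basin is what drained, not the bowl.
(c) Entailed — the original entails any weakening of itself; this just generalizes the patient.
(d) Not entailed — dropping 'with a roller' under negation is not valid — the original leaves open that Ana repaired the sofa some other way.
(e) Entailed — the original entails any weakening of itself; this just generalizes the agent.

(c), (e)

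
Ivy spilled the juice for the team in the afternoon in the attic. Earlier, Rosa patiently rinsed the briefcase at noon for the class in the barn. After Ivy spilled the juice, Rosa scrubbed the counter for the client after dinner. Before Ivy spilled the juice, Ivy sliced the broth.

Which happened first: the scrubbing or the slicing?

The connectives place the slicing before the scrubbing.

the slicing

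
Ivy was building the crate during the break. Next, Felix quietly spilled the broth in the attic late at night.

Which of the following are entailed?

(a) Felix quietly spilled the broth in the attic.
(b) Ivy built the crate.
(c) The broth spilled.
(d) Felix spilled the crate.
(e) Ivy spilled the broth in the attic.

(a) Entailed — dropping 'late at night' leaves a sub-description the original still satisfies.
(b) Not entailed — 'was building' is progressive on an accomplishment; it does not entail the completed 'built'.
(c) Entailed — 'Felix spilled the broth' is causative; it entails the inchoative 'the broth spilled'.
(d) Not entailed — Felix spilled the broth, not the crate; the crate belongs to the building event.
(e) Not entailed — the passage has Felix spilling the broth, not Ivy.

(a), (c)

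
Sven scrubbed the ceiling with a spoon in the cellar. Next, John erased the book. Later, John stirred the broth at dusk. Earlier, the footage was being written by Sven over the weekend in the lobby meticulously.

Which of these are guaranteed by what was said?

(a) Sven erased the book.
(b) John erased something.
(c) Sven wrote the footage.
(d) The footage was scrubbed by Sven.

(b)

(a) Not entailed — the passage has John erasing the book, not Sven.
(b) Entailed — this follows by dropping conjuncts from the erasing event's description.
(c) Not entailed — 'was writing' is progressive on an accomplishment; it does not entail the completed 'wrote'.
(d) Not entailed — Sven scrubbed the ceiling, not the footage; the footage belongs to the writing event.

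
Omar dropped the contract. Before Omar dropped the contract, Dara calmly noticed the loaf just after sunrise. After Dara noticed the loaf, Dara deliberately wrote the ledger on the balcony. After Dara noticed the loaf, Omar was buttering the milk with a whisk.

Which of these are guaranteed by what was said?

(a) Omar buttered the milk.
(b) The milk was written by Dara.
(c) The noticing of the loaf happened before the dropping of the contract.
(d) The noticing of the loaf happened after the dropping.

(c)

(a) Not entailed — 'was buttering' is progressive on an accomplishment; it does not entail the completed 'buttered'.
(b) Not entailed — Dara wrote the ledger, not the milk; the milk belongs to the buttering event.
(c) Entailed — the narrative places the noticing before the dropping.
(d) Not entailed — the narrative places the noticing before the dropping, not after.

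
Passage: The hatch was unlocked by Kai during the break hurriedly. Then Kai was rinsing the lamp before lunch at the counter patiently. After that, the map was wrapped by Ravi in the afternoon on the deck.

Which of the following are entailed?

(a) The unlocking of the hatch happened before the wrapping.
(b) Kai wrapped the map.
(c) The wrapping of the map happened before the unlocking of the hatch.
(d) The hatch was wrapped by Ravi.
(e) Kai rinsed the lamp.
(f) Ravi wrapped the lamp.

(a) Entailed — the narrative places the unlocking before the wrapping.
(b) Not entailed — the passage has Ravi wrapping the map, not Kai.
(c) Not entailed — the narrative places the unlocking before the wrapping, not after.
(d) Not entailed — Ravi wrapped the map, not the hatch; the hatch belongs to the unlocking event.
(e) Entailed — 'rinse' is an activity; 'was rinsing' entails that some rinsing happened, so 'rinsed' holds.
(f) Not entailed — Ravi wrapped the map, not the lamp; the lamp belongs to the rinsing event.

(a), (e)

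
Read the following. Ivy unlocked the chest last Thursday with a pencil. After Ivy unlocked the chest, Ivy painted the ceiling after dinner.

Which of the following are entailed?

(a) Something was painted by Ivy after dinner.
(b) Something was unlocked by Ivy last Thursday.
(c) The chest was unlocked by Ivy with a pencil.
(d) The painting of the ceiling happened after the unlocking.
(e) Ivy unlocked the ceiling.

(a) Entailed — the original entails any weakening of itself; this just generalizes the patient.
(b) Entailed — the original entails any weakening of itself; this just drops 'with a pencil' and generalizes the patient.
(c) Entailed — this follows by dropping conjuncts from the unlocking event's description.
(d) Entailed — the narrative places the unlocking before the painting.
(e) Not entailed — Ivy unlocked the chest, not the ceiling; the ceiling belongs to the painting event.

(a), (b), (c), (d)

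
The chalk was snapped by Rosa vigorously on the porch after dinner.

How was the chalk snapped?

vigorously

'vigorously' marks the manner of the snapping event.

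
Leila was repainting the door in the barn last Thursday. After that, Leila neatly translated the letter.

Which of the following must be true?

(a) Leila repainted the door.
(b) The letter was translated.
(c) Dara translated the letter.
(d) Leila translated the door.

(a) Not entailed — 'was repainting' is progressive on an accomplishment; it does not entail the completed 'repainted'.
(b) Entailed — every conjunct here is already in the original translating event.
(c) Not entailed — the passage has Leila translating the letter, not Dara.
(d) Not entailed — Leila translated the letter, not the door; the door belongs to the repainting event.

(b)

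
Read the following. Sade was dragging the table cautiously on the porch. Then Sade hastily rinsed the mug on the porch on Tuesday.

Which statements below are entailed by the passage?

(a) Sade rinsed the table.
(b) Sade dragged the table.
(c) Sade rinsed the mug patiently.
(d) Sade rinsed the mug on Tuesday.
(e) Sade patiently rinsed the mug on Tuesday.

(b), (d)

(a) Not entailed — Sade rinsed the mug, not the table; the table belongs to the dragging event.
(b) Entailed — 'drag' is an activity; 'was dragging' entails that some dragging happened, so 'dragged' holds.
(c) Not entailed — 'patiently' adds a manner not in (and inconsistent with) the original.
(d) Entailed — the original entails any weakening of itself; this just drops 'hastily', 'on the porch'.
(e) Not entailed — 'patiently' adds a manner not in (and inconsistent with) the original.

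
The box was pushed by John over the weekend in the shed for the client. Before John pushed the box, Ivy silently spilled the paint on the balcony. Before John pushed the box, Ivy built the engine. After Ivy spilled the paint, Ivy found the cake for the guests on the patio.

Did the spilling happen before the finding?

The narrative orders the spilling before the finding.

yes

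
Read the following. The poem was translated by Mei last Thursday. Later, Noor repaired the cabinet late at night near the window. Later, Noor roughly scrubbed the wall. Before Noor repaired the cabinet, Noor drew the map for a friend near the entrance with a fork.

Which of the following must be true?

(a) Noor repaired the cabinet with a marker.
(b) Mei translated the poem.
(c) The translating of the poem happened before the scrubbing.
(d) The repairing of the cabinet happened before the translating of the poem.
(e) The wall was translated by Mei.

(a) Not entailed — 'with a marker' adds information not in the original event.
(b) Entailed — every conjunct here is already in the original translating event.
(c) Entailed — the narrative places the translating before the scrubbing.
(d) Not entailed — the narrative places the translating before the repairing, not after.
(e) Not entailed — Mei translated the poem, not the wall; the wall belongs to the scrubbing event.

(b), (c)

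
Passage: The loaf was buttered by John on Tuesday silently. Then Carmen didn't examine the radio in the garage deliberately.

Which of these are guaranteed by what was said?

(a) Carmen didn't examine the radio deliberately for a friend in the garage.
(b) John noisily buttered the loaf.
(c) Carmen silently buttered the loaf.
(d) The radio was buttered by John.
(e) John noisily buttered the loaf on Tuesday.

(a) Entailed — under negation, adding a further restriction is entailed: if no such examining event occurred, none occurred for a friend either.
(b) Not entailed — 'noisily' adds a manner not in (and inconsistent with) the original.
(c) Not entailed — the passage has John buttering the loaf, not Carmen.
(d) Not entailed — John buttered the loaf, not the radio; the radio belongs to the examining event.
(e) Not entailed — 'noisily' adds a manner not in (and inconsistent with) the original.

(a)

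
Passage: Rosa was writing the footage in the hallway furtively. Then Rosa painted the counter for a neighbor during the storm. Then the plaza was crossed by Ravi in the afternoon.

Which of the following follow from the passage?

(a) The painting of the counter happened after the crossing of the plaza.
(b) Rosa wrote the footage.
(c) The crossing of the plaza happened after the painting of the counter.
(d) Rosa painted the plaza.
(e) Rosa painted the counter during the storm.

(a) Not entailed — the narrative places the painting before the crossing, not after.
(b) Not entailed — 'was writing' is progressive on an accomplishment; it does not entail the completed 'wrote'.
(c) Entailed — the narrative places the painting before the crossing.
(d) Not entailed — Rosa painted the counter, not the plaza; the plaza belongs to the crossing event.
(e) Entailed — the original entails any weakening of itself; this just drops 'for a neighbor'.

(c), (e)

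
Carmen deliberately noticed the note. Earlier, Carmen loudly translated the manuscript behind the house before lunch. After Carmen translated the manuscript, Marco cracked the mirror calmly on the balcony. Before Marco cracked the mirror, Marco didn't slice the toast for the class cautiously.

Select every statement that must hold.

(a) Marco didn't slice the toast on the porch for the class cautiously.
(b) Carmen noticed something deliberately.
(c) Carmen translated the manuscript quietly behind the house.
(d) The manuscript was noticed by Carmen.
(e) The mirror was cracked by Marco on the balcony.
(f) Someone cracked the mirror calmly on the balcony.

(a) Entailed — under negation, adding a further restriction is entailed: if no such slicing event occurred, none occurred on the porch either.
(b) Entailed — every conjunct here is already in the original noticing event.
(c) Not entailed — 'quietly' adds a manner not in (and inconsistent with) the original.
(d) Not entailed — Carmen noticed the note, not the manuscript; the manuscript belongs to the translating event.
(e) Entailed — the original entails any weakening of itself; this just drops 'calmly'.
(f) Entailed — this follows by dropping conjuncts from the cracking event's description.

(a), (b), (e), (f)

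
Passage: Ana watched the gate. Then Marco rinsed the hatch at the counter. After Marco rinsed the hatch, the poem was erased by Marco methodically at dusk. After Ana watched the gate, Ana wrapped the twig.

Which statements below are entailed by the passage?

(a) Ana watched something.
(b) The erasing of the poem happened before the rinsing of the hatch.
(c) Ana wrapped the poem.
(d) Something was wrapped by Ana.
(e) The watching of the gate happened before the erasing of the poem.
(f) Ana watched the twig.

(a), (d), (e)

(a) Entailed — every conjunct here is already in the original watching event.
(b) Not entailed — the narrative places the rinsing before the erasing, not after.
(c) Not entailed — Ana wrapped the twig, not the poem; the poem belongs to the erasing event.
(d) Entailed — this follows by dropping conjuncts from the wrapping event's description.
(e) Entailed — the narrative places the watching before the erasing.
(f) Not entailed — Ana watched the gate, not the twig; the twig belongs to the wrapping event.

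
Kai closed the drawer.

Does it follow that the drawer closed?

'Kai closed the drawer' is the causative; it entails the inchoative 'the drawer closed'.

yes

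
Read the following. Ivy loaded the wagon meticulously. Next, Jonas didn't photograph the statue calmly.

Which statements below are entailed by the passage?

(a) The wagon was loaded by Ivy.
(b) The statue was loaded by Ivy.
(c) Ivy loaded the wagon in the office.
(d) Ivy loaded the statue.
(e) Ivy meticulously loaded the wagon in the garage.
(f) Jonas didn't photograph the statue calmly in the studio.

(a), (f)

(a) Entailed — this follows by dropping conjuncts from the loading event's description.
(b) Not entailed — Ivy loaded the wagon, not the statue; the statue belongs to the photographing event.
(c) Not entailed — 'in the office' adds information not in the original event.
(d) Not entailed — Ivy loaded the wagon, not the statue; the statue belongs to the photographing event.
(e) Not entailed — 'in the garage' adds information not in the original event.
(f) Entailed — under negation, adding a further restriction is entailed: if no such photographing event occurred, none occurred in the studio either.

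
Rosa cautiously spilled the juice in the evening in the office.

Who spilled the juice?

Rosa

'Rosa' marks the agent of the spilling event.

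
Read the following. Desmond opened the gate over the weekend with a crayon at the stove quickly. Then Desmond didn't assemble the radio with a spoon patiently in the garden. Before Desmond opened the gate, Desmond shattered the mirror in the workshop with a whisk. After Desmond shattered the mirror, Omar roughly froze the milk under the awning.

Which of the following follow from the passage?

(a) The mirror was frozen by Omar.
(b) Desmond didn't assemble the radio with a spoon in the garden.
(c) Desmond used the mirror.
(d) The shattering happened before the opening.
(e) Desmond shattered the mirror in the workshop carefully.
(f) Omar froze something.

(a) Not entailed — Omar froze the milk, not the mirror; the mirror belongs to the shattering event.
(b) Not entailed — dropping 'patiently' under negation is not valid — the original leaves open that Desmond assembled the radio some other way.
(c) Not entailed — the mirror is the patient, not an instrument — Desmond used a whisk.
(d) Entailed — the narrative places the shattering before the opening.
(e) Not entailed — 'carefully' adds information not in the original event.
(f) Entailed — the original entails any weakening of itself; this just drops 'under the awning', 'roughly' and generalizes the patient.

(d), (f)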